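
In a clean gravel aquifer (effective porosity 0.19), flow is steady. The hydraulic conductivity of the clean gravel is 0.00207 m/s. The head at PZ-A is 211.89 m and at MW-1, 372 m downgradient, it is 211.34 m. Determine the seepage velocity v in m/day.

1.39

Convert K: 0.00207 m/s × 86400 = 178.8 m/day.
Hydraulic gradient i = (211.89 − 211.34) / 372 = 0.55 / 372 = 0.001478.
Darcy flux q = K · i = 178.8 × 0.001478 = 0.2644 m/day.
Seepage velocity v = q / n_e = 0.2644 / 0.19 = 1.392 m/day.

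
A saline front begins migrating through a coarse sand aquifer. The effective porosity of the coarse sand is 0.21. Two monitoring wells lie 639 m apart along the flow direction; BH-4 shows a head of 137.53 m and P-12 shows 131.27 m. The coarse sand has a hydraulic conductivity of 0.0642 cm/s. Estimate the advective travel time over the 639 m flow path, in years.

0.676

Convert K: 0.0642 cm/s × 864 = 55.47 m/day.
Hydraulic gradient i = (137.53 − 131.27) / 639 = 6.26 / 639 = 0.009797.
Darcy flux q = K · i = 55.47 × 0.009797 = 0.5434 m/day.
Seepage velocity v = q / n_e = 0.5434 / 0.21 = 2.588 m/day.
Travel time t = L / v = 639 / 2.588 = 246.9 days = 0.6761 years.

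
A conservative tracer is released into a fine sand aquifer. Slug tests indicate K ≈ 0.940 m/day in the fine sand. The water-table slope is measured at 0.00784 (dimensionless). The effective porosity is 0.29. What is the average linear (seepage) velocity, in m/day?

Hydraulic gradient i = 0.00784.
Darcy flux q = K · i = 0.9400 × 0.007840 = 0.007370 m/day.
Seepage velocity v = q / n_e = 0.007370 / 0.29 = 0.02541 m/day.

0.0254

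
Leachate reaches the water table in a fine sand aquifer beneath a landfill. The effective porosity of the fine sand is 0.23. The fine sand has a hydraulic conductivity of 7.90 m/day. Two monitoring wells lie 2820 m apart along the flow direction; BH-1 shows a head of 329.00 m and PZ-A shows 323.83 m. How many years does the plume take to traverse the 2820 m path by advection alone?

123

Hydraulic gradient i = (329.00 − 323.83) / 2820 = 5.17 / 2820 = 0.001833.
Darcy flux q = K · i = 7.900 × 0.001833 = 0.01448 m/day.
Seepage velocity v = q / n_e = 0.01448 / 0.23 = 0.06297 m/day.
Travel time t = L / v = 2820 / 0.06297 = 44783 days = 122.6 years.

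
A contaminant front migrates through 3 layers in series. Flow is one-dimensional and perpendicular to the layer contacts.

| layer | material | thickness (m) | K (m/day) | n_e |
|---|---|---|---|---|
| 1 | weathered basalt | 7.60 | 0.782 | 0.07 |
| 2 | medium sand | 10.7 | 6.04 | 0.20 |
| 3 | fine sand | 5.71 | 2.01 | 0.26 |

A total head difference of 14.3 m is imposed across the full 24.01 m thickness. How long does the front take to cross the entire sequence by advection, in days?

With flow normal to the layers, continuity requires the same specific discharge q through every layer.
Σ(b_i/K_i) = 7.60/0.782 + 10.7/6.04 + 5.71/2.01 = 14.33 d.
q = Δh / Σ(b_i/K_i) = 14.3 / 14.33 = 0.9978 m/day.
In each layer the seepage velocity is v_i = q/n_i, so the layer transit time is t_i = b_i·n_i / q:
  layer 1 (weathered basalt): t_1 = 7.60 × 0.07 / 0.9978 = 0.5332 d
  layer 2 (medium sand): t_2 = 10.7 × 0.20 / 0.9978 = 2.145 d
  layer 3 (fine sand): t_3 = 5.71 × 0.26 / 0.9978 = 1.488 d
Total t = Σ t_i = 4.166 days.

4.17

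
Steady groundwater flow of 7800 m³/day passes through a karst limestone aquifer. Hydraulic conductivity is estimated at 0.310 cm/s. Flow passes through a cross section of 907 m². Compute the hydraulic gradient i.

Convert K: 0.310 cm/s × 864 = 267.8 m/day.
From Q = K·A·i, i = Q / (K·A) = 7800 / (267.8 × 907.0) = 0.03211.

0.0321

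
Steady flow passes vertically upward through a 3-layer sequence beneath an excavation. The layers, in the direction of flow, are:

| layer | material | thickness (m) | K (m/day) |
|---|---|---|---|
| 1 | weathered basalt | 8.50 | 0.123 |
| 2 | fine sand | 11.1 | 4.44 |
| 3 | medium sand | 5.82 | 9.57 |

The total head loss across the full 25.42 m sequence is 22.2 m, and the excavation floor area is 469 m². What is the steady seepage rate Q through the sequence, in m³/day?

Flow is perpendicular to layering, so the layers act in series and the equivalent K is the thickness-weighted harmonic mean.
Total thickness L = 8.50 + 11.1 + 5.82 = 25.42 m.
Σ(b_i/K_i) = 8.50/0.123 + 11.1/4.44 + 5.82/9.57 = 72.21 d.
K_eq = L / Σ(b_i/K_i) = 25.42 / 72.21 = 0.3520 m/day.
Q = K_eq · A · (Δh/L) = 0.3520 × 469 × (22.2/25.42) = 144.2 m³/day.

144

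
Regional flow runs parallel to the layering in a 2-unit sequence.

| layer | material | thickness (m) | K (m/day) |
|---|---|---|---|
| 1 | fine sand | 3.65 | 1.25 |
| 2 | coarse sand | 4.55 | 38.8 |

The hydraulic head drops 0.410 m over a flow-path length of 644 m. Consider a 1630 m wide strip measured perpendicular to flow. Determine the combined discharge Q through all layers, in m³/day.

Flow is parallel to layering, so each bed carries its own Darcy discharge and the transmissivities add.
Σ(K_i·b_i) = 1.25×3.65 + 38.8×4.55 = 181.1 m²/day.
Hydraulic gradient i = Δh / L = 0.410 / 644 = 0.0006366.
Q = Σ(K_i·b_i) · W · i = 181.1 × 1630 × 0.0006366 = 187.9 m³/day.

188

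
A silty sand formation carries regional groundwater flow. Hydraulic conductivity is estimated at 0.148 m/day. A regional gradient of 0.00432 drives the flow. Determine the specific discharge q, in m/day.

0.000639

Hydraulic gradient i = 0.00432.
Specific discharge q = K · i = 0.1480 × 0.004320 = 0.0006394 m/day.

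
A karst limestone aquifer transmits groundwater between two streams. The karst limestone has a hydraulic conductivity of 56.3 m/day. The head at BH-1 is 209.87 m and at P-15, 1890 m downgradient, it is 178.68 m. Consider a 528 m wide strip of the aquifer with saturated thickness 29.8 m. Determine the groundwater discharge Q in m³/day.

14600

Cross-sectional area A = 528 × 29.8 = 15734 m².
Hydraulic gradient i = (209.87 − 178.68) / 1890 = 31.19 / 1890 = 0.01650.
Darcy's law: Q = K · A · i = 56.30 × 15734 × 0.01650 = 14619 m³/day.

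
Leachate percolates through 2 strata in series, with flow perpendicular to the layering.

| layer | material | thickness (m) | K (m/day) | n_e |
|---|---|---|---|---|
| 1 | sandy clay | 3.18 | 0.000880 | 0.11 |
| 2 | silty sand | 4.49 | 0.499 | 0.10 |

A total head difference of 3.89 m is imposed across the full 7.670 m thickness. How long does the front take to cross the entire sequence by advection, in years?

With flow normal to the layers, continuity requires the same specific discharge q through every layer.
Σ(b_i/K_i) = 3.18/0.000880 + 4.49/0.499 = 3623 d.
q = Δh / Σ(b_i/K_i) = 3.89 / 3623 = 0.001074 m/day.
In each layer the seepage velocity is v_i = q/n_i, so the layer transit time is t_i = b_i·n_i / q:
  layer 1 (sandy clay): t_1 = 3.18 × 0.11 / 0.001074 = 325.8 d
  layer 2 (silty sand): t_2 = 4.49 × 0.10 / 0.001074 = 418.1 d
Total t = Σ t_i = 743.9 days = 2.037 years.

2.04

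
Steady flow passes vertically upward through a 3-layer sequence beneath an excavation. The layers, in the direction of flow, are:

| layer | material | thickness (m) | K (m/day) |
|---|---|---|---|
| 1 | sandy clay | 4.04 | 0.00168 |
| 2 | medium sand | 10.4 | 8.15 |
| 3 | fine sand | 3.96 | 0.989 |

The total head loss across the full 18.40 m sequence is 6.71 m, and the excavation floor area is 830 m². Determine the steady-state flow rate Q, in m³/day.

2.31

Flow is perpendicular to layering, so the layers act in series and the equivalent K is the thickness-weighted harmonic mean.
Total thickness L = 4.04 + 10.4 + 3.96 = 18.40 m.
Σ(b_i/K_i) = 4.04/0.00168 + 10.4/8.15 + 3.96/0.989 = 2410 d.
K_eq = L / Σ(b_i/K_i) = 18.40 / 2410 = 0.007635 m/day.
Q = K_eq · A · (Δh/L) = 0.007635 × 830 × (6.71/18.40) = 2.311 m³/day.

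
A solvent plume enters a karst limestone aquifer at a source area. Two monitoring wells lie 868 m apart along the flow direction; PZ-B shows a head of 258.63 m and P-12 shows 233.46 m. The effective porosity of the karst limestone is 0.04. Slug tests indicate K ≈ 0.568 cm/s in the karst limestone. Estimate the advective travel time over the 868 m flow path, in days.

Convert K: 0.568 cm/s × 864 = 490.8 m/day.
Hydraulic gradient i = (258.63 − 233.46) / 868 = 25.17 / 868 = 0.02900.
Darcy flux q = K · i = 490.8 × 0.02900 = 14.23 m/day.
Seepage velocity v = q / n_e = 14.23 / 0.04 = 355.8 m/day.
Travel time t = L / v = 868 / 355.8 = 2.440 days.

2.44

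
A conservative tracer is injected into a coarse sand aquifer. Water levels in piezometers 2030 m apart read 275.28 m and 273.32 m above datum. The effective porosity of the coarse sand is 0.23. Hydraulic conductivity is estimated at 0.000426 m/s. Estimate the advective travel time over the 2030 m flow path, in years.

36.0

Convert K: 0.000426 m/s × 86400 = 36.81 m/day.
Hydraulic gradient i = (275.28 − 273.32) / 2030 = 1.96 / 2030 = 0.0009655.
Darcy flux q = K · i = 36.81 × 0.0009655 = 0.03554 m/day.
Seepage velocity v = q / n_e = 0.03554 / 0.23 = 0.1545 m/day.
Travel time t = L / v = 2030 / 0.1545 = 13138 days = 35.97 years.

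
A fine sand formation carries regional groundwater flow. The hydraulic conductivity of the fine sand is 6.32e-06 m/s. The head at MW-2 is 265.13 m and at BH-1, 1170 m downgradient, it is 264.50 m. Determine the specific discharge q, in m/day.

0.000294

Convert K: 6.32e-06 m/s × 86400 = 0.5460 m/day.
Hydraulic gradient i = (265.13 − 264.50) / 1170 = 0.63 / 1170 = 0.0005385.
Specific discharge q = K · i = 0.5460 × 0.0005385 = 0.0002940 m/day.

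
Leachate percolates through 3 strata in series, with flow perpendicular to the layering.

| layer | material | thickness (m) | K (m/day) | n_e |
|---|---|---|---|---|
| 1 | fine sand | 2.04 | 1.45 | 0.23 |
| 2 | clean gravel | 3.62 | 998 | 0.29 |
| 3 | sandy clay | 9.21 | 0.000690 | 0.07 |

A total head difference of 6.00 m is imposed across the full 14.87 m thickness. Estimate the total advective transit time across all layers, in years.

13.2

With flow normal to the layers, continuity requires the same specific discharge q through every layer.
Σ(b_i/K_i) = 2.04/1.45 + 3.62/998 + 9.21/0.000690 = 13349 d.
q = Δh / Σ(b_i/K_i) = 6.00 / 13349 = 0.0004495 m/day.
In each layer the seepage velocity is v_i = q/n_i, so the layer transit time is t_i = b_i·n_i / q:
  layer 1 (fine sand): t_1 = 2.04 × 0.23 / 0.0004495 = 1044 d
  layer 2 (clean gravel): t_2 = 3.62 × 0.29 / 0.0004495 = 2336 d
  layer 3 (sandy clay): t_3 = 9.21 × 0.07 / 0.0004495 = 1434 d
Total t = Σ t_i = 4814 days = 13.18 years.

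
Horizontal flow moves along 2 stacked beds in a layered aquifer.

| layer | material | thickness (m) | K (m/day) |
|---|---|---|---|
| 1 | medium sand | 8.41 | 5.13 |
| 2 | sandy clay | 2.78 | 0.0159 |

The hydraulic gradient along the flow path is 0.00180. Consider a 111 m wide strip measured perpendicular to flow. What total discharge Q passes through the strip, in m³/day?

Flow is parallel to layering, so each bed carries its own Darcy discharge and the transmissivities add.
Σ(K_i·b_i) = 5.13×8.41 + 0.0159×2.78 = 43.19 m²/day.
Hydraulic gradient i = 0.00180.
Q = Σ(K_i·b_i) · W · i = 43.19 × 111 × 0.001800 = 8.629 m³/day.

8.63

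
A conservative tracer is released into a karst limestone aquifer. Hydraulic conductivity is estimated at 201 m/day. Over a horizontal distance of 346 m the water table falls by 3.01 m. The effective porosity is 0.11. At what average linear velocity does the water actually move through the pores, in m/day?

15.9

Hydraulic gradient i = Δh / L = 3.01 / 346 = 0.008699.
Darcy flux q = K · i = 201.0 × 0.008699 = 1.749 m/day.
Seepage velocity v = q / n_e = 1.749 / 0.11 = 15.90 m/day.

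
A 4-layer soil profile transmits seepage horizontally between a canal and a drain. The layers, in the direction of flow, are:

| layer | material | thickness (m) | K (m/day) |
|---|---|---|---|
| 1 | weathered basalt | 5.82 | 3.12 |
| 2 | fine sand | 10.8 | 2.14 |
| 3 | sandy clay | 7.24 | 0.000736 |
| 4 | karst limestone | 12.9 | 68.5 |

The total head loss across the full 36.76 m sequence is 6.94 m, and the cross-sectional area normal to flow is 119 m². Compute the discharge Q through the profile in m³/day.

0.0839

Flow is perpendicular to layering, so the layers act in series and the equivalent K is the thickness-weighted harmonic mean.
Total thickness L = 5.82 + 10.8 + 7.24 + 12.9 = 36.76 m.
Σ(b_i/K_i) = 5.82/3.12 + 10.8/2.14 + 7.24/0.000736 + 12.9/68.5 = 9844 d.
K_eq = L / Σ(b_i/K_i) = 36.76 / 9844 = 0.003734 m/day.
Q = K_eq · A · (Δh/L) = 0.003734 × 119 × (6.94/36.76) = 0.08389 m³/day.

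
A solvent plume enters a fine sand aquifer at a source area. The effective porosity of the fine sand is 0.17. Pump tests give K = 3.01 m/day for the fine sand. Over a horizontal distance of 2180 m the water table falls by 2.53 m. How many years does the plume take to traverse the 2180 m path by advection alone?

290

Hydraulic gradient i = Δh / L = 2.53 / 2180 = 0.001161.
Darcy flux q = K · i = 3.010 × 0.001161 = 0.003493 m/day.
Seepage velocity v = q / n_e = 0.003493 / 0.17 = 0.02055 m/day.
Travel time t = L / v = 2180 / 0.02055 = 1.061e+05 days = 290.5 years.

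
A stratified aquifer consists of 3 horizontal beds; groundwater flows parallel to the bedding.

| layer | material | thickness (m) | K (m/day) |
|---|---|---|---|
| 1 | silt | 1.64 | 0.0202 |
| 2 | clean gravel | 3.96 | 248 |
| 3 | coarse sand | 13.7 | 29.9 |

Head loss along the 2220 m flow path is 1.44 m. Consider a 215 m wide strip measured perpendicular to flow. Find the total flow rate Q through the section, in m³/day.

Flow is parallel to layering, so each bed carries its own Darcy discharge and the transmissivities add.
Σ(K_i·b_i) = 0.0202×1.64 + 248×3.96 + 29.9×13.7 = 1392 m²/day.
Hydraulic gradient i = Δh / L = 1.44 / 2220 = 0.0006486.
Q = Σ(K_i·b_i) · W · i = 1392 × 215 × 0.0006486 = 194.1 m³/day.

194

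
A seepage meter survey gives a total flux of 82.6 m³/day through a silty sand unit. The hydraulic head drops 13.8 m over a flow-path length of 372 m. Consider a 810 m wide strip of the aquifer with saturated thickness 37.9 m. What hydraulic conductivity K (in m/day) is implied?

Cross-sectional area A = 810 × 37.9 = 30699 m².
Hydraulic gradient i = Δh / L = 13.8 / 372 = 0.03710.
From Q = K·A·i, K = Q / (A·i) = 82.6 / (30699 × 0.03710) = 0.07253 m/day.

0.0725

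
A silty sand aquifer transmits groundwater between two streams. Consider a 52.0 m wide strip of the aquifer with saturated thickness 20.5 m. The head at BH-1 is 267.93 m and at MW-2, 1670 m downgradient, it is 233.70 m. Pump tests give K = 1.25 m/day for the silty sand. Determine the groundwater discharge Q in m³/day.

27.3

Cross-sectional area A = 52.0 × 20.5 = 1066 m².
Hydraulic gradient i = (267.93 − 233.70) / 1670 = 34.23 / 1670 = 0.02050.
Darcy's law: Q = K · A · i = 1.250 × 1066 × 0.02050 = 27.31 m³/day.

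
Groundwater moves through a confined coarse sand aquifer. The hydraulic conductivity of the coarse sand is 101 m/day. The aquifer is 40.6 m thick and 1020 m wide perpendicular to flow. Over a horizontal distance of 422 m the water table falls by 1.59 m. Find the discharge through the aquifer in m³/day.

Cross-sectional area A = 1020 × 40.6 = 41412 m².
Hydraulic gradient i = Δh / L = 1.59 / 422 = 0.003768.
Darcy's law: Q = K · A · i = 101.0 × 41412 × 0.003768 = 15759 m³/day.

15800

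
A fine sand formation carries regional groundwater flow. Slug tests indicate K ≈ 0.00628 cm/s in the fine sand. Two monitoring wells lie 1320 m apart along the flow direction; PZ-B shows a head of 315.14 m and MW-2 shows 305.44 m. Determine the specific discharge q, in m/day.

0.0399

Convert K: 0.00628 cm/s × 864 = 5.426 m/day.
Hydraulic gradient i = (315.14 − 305.44) / 1320 = 9.7 / 1320 = 0.007348.
Specific discharge q = K · i = 5.426 × 0.007348 = 0.03987 m/day.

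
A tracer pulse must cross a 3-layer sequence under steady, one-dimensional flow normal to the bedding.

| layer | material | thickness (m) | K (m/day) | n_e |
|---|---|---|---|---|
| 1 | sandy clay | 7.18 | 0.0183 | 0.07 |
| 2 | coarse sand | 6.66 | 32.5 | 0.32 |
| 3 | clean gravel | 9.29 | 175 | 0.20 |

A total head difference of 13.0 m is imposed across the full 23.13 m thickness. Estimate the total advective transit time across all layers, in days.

136

With flow normal to the layers, continuity requires the same specific discharge q through every layer.
Σ(b_i/K_i) = 7.18/0.0183 + 6.66/32.5 + 9.29/175 = 392.6 d.
q = Δh / Σ(b_i/K_i) = 13.0 / 392.6 = 0.03311 m/day.
In each layer the seepage velocity is v_i = q/n_i, so the layer transit time is t_i = b_i·n_i / q:
  layer 1 (sandy clay): t_1 = 7.18 × 0.07 / 0.03311 = 15.18 d
  layer 2 (coarse sand): t_2 = 6.66 × 0.32 / 0.03311 = 64.36 d
  layer 3 (clean gravel): t_3 = 9.29 × 0.20 / 0.03311 = 56.11 d
Total t = Σ t_i = 135.7 days.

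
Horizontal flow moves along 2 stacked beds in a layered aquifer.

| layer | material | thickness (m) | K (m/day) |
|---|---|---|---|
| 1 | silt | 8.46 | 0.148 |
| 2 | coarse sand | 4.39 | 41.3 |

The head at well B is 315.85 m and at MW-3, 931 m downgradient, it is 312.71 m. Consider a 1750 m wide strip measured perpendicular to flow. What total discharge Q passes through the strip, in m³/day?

1080

Flow is parallel to layering, so each bed carries its own Darcy discharge and the transmissivities add.
Σ(K_i·b_i) = 0.148×8.46 + 41.3×4.39 = 182.6 m²/day.
Hydraulic gradient i = (315.85 − 312.71) / 931 = 3.14 / 931 = 0.003373.
Q = Σ(K_i·b_i) · W · i = 182.6 × 1750 × 0.003373 = 1078 m³/day.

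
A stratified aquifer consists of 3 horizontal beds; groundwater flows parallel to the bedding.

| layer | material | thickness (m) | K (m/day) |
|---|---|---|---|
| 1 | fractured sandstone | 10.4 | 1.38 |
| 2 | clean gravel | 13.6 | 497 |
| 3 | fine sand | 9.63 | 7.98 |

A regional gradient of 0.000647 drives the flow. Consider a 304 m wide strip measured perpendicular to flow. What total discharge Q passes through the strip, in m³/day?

Flow is parallel to layering, so each bed carries its own Darcy discharge and the transmissivities add.
Σ(K_i·b_i) = 1.38×10.4 + 497×13.6 + 7.98×9.63 = 6850 m²/day.
Hydraulic gradient i = 0.000647.
Q = Σ(K_i·b_i) · W · i = 6850 × 304 × 0.0006470 = 1347 m³/day.

1350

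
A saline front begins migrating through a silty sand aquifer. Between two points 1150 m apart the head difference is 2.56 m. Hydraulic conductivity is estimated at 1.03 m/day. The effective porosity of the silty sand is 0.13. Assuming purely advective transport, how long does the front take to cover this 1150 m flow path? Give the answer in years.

Hydraulic gradient i = Δh / L = 2.56 / 1150 = 0.002226.
Darcy flux q = K · i = 1.030 × 0.002226 = 0.002293 m/day.
Seepage velocity v = q / n_e = 0.002293 / 0.13 = 0.01764 m/day.
Travel time t = L / v = 1150 / 0.01764 = 65202 days = 178.5 years.

179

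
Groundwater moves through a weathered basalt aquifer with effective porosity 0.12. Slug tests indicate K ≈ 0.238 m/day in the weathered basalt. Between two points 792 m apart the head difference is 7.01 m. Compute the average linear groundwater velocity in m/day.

Hydraulic gradient i = Δh / L = 7.01 / 792 = 0.008851.
Darcy flux q = K · i = 0.2380 × 0.008851 = 0.002107 m/day.
Seepage velocity v = q / n_e = 0.002107 / 0.12 = 0.01755 m/day.

0.0176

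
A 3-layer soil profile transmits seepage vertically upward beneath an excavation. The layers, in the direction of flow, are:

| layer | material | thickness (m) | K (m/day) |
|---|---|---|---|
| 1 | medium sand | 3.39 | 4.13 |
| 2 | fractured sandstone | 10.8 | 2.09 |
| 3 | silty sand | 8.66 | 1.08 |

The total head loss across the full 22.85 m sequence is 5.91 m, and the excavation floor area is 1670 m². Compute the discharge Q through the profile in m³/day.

705

Flow is perpendicular to layering, so the layers act in series and the equivalent K is the thickness-weighted harmonic mean.
Total thickness L = 3.39 + 10.8 + 8.66 = 22.85 m.
Σ(b_i/K_i) = 3.39/4.13 + 10.8/2.09 + 8.66/1.08 = 14.01 d.
K_eq = L / Σ(b_i/K_i) = 22.85 / 14.01 = 1.631 m/day.
Q = K_eq · A · (Δh/L) = 1.631 × 1670 × (5.91/22.85) = 704.6 m³/day.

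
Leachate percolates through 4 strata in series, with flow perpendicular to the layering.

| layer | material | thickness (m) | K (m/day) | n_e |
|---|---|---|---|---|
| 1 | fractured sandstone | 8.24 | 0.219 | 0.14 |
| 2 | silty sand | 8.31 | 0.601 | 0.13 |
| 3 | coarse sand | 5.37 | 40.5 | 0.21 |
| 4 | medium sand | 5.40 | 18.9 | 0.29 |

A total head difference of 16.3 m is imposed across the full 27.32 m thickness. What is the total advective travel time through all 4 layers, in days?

With flow normal to the layers, continuity requires the same specific discharge q through every layer.
Σ(b_i/K_i) = 8.24/0.219 + 8.31/0.601 + 5.37/40.5 + 5.40/18.9 = 51.87 d.
q = Δh / Σ(b_i/K_i) = 16.3 / 51.87 = 0.3142 m/day.
In each layer the seepage velocity is v_i = q/n_i, so the layer transit time is t_i = b_i·n_i / q:
  layer 1 (fractured sandstone): t_1 = 8.24 × 0.14 / 0.3142 = 3.671 d
  layer 2 (silty sand): t_2 = 8.31 × 0.13 / 0.3142 = 3.438 d
  layer 3 (coarse sand): t_3 = 5.37 × 0.21 / 0.3142 = 3.589 d
  layer 4 (medium sand): t_4 = 5.40 × 0.29 / 0.3142 = 4.983 d
Total t = Σ t_i = 15.68 days.

15.7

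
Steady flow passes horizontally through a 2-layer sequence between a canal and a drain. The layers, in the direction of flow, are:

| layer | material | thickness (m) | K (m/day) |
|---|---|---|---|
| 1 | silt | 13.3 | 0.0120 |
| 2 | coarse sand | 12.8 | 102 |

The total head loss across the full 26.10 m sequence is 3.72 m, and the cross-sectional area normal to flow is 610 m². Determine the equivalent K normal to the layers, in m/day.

Flow is perpendicular to layering, so the layers act in series and the equivalent K is the thickness-weighted harmonic mean.
Total thickness L = 13.3 + 12.8 = 26.10 m.
Σ(b_i/K_i) = 13.3/0.0120 + 12.8/102 = 1108 d.
K_eq = L / Σ(b_i/K_i) = 26.10 / 1108 = 0.02355 m/day.

0.0235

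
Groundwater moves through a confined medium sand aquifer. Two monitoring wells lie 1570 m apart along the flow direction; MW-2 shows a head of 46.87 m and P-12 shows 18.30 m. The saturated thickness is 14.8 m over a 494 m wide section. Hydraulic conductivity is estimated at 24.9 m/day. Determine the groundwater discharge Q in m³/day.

3310

Cross-sectional area A = 494 × 14.8 = 7311 m².
Hydraulic gradient i = (46.87 − 18.30) / 1570 = 28.57 / 1570 = 0.01820.
Darcy's law: Q = K · A · i = 24.90 × 7311 × 0.01820 = 3313 m³/day.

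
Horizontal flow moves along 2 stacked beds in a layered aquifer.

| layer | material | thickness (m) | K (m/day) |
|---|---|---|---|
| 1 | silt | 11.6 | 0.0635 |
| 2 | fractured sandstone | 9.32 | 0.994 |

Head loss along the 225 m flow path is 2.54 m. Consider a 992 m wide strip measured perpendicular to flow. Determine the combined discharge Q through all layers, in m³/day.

112

Flow is parallel to layering, so each bed carries its own Darcy discharge and the transmissivities add.
Σ(K_i·b_i) = 0.0635×11.6 + 0.994×9.32 = 10.00 m²/day.
Hydraulic gradient i = Δh / L = 2.54 / 225 = 0.01129.
Q = Σ(K_i·b_i) · W · i = 10.00 × 992 × 0.01129 = 112.0 m³/day.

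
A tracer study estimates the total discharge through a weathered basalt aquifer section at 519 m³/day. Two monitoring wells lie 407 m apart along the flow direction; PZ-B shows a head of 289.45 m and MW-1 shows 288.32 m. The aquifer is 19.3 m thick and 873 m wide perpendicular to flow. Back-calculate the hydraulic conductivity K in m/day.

Cross-sectional area A = 873 × 19.3 = 16849 m².
Hydraulic gradient i = (289.45 − 288.32) / 407 = 1.13 / 407 = 0.002776.
From Q = K·A·i, K = Q / (A·i) = 519 / (16849 × 0.002776) = 11.09 m/day.

11.1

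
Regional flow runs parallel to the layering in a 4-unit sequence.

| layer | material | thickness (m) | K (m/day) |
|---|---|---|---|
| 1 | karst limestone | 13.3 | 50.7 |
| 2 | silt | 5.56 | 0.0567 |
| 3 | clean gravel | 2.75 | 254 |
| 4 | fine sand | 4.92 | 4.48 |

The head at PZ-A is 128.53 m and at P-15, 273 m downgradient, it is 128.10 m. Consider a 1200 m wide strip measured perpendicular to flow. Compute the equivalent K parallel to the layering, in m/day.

52.6

Flow is parallel to layering, so each bed carries its own Darcy discharge and the transmissivities add.
Σ(K_i·b_i) = 50.7×13.3 + 0.0567×5.56 + 254×2.75 + 4.48×4.92 = 1395 m²/day.
Total thickness b = 26.53 m, so K_eq = Σ(K_i·b_i)/b = 52.59 m/day.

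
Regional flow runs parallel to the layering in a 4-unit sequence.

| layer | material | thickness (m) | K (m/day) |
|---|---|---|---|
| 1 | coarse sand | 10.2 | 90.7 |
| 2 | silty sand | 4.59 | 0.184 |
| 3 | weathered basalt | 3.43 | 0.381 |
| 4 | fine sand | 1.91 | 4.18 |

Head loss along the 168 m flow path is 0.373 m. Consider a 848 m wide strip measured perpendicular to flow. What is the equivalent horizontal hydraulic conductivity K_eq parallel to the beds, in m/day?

Flow is parallel to layering, so each bed carries its own Darcy discharge and the transmissivities add.
Σ(K_i·b_i) = 90.7×10.2 + 0.184×4.59 + 0.381×3.43 + 4.18×1.91 = 935.3 m²/day.
Total thickness b = 20.13 m, so K_eq = Σ(K_i·b_i)/b = 46.46 m/day.

46.5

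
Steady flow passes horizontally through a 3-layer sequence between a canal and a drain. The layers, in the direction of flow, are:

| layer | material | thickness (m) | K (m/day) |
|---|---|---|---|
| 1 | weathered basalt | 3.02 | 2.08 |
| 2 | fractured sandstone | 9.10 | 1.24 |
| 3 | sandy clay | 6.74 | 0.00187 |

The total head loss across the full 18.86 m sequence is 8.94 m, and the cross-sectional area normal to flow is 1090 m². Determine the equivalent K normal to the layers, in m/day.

Flow is perpendicular to layering, so the layers act in series and the equivalent K is the thickness-weighted harmonic mean.
Total thickness L = 3.02 + 9.10 + 6.74 = 18.86 m.
Σ(b_i/K_i) = 3.02/2.08 + 9.10/1.24 + 6.74/0.00187 = 3613 d.
K_eq = L / Σ(b_i/K_i) = 18.86 / 3613 = 0.005220 m/day.

0.00522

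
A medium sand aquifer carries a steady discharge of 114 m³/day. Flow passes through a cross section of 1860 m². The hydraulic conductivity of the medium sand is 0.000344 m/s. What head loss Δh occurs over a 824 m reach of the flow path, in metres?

Convert K: 0.000344 m/s × 86400 = 29.72 m/day.
From Q = K·A·i, i = Q / (K·A) = 114 / (29.72 × 1860) = 0.002062.
Head loss Δh = i · L = 0.002062 × 824 = 1.699 m.

1.70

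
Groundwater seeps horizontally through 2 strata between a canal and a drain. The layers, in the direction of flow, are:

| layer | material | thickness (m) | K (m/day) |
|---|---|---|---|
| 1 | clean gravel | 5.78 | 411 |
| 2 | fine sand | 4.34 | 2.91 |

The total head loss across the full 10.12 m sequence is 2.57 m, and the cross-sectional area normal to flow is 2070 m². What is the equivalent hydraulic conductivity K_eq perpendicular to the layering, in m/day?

Flow is perpendicular to layering, so the layers act in series and the equivalent K is the thickness-weighted harmonic mean.
Total thickness L = 5.78 + 4.34 = 10.12 m.
Σ(b_i/K_i) = 5.78/411 + 4.34/2.91 = 1.505 d.
K_eq = L / Σ(b_i/K_i) = 10.12 / 1.505 = 6.722 m/day.

6.72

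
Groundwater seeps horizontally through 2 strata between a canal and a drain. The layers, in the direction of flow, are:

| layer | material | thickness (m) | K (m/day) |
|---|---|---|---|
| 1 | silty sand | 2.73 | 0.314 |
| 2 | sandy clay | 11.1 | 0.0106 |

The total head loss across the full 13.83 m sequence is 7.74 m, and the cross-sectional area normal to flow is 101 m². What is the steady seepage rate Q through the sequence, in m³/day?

0.740

Flow is perpendicular to layering, so the layers act in series and the equivalent K is the thickness-weighted harmonic mean.
Total thickness L = 2.73 + 11.1 = 13.83 m.
Σ(b_i/K_i) = 2.73/0.314 + 11.1/0.0106 = 1056 d.
K_eq = L / Σ(b_i/K_i) = 13.83 / 1056 = 0.01310 m/day.
Q = K_eq · A · (Δh/L) = 0.01310 × 101 × (7.74/13.83) = 0.7404 m³/day.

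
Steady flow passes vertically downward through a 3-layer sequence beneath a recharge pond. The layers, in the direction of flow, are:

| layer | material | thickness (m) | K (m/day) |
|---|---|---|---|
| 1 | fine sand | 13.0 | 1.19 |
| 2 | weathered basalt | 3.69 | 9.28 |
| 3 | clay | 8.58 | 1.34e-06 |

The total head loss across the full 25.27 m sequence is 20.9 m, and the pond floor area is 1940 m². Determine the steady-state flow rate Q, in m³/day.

0.00633

Flow is perpendicular to layering, so the layers act in series and the equivalent K is the thickness-weighted harmonic mean.
Total thickness L = 13.0 + 3.69 + 8.58 = 25.27 m.
Σ(b_i/K_i) = 13.0/1.19 + 3.69/9.28 + 8.58/1.34e-06 = 6.403e+06 d.
K_eq = L / Σ(b_i/K_i) = 25.27 / 6.403e+06 = 3.947e-06 m/day.
Q = K_eq · A · (Δh/L) = 3.947e-06 × 1940 × (20.9/25.27) = 0.006332 m³/day.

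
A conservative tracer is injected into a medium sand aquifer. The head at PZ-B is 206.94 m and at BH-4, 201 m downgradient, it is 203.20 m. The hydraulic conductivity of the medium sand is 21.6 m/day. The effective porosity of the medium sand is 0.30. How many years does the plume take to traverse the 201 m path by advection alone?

0.411

Hydraulic gradient i = (206.94 − 203.20) / 201 = 3.74 / 201 = 0.01861.
Darcy flux q = K · i = 21.60 × 0.01861 = 0.4019 m/day.
Seepage velocity v = q / n_e = 0.4019 / 0.30 = 1.340 m/day.
Travel time t = L / v = 201 / 1.340 = 150.0 days = 0.4108 years.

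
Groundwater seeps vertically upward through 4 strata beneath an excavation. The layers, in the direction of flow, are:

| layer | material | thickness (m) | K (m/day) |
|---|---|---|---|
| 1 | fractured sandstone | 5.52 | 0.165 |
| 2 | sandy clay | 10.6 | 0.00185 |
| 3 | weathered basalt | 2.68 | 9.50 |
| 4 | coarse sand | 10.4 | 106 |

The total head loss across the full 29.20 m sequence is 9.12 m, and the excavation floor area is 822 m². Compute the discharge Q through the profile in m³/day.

1.30

Flow is perpendicular to layering, so the layers act in series and the equivalent K is the thickness-weighted harmonic mean.
Total thickness L = 5.52 + 10.6 + 2.68 + 10.4 = 29.20 m.
Σ(b_i/K_i) = 5.52/0.165 + 10.6/0.00185 + 2.68/9.50 + 10.4/106 = 5764 d.
K_eq = L / Σ(b_i/K_i) = 29.20 / 5764 = 0.005066 m/day.
Q = K_eq · A · (Δh/L) = 0.005066 × 822 × (9.12/29.20) = 1.301 m³/day.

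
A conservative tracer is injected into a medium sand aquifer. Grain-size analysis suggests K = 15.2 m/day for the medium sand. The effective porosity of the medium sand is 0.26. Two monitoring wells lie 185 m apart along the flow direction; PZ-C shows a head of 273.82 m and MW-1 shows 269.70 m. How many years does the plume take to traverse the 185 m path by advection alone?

Hydraulic gradient i = (273.82 − 269.70) / 185 = 4.12 / 185 = 0.02227.
Darcy flux q = K · i = 15.20 × 0.02227 = 0.3385 m/day.
Seepage velocity v = q / n_e = 0.3385 / 0.26 = 1.302 m/day.
Travel time t = L / v = 185 / 1.302 = 142.1 days = 0.3890 years.

0.389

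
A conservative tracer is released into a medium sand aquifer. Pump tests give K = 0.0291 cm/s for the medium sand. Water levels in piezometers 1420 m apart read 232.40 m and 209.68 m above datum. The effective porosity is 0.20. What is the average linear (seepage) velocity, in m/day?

2.01

Convert K: 0.0291 cm/s × 864 = 25.14 m/day.
Hydraulic gradient i = (232.40 − 209.68) / 1420 = 22.72 / 1420 = 0.01600.
Darcy flux q = K · i = 25.14 × 0.01600 = 0.4023 m/day.
Seepage velocity v = q / n_e = 0.4023 / 0.20 = 2.011 m/day.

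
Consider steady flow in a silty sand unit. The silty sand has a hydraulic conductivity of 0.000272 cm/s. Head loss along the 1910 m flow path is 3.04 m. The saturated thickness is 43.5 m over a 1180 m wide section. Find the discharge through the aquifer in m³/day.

Convert K: 0.000272 cm/s × 864 = 0.2350 m/day.
Cross-sectional area A = 1180 × 43.5 = 51330 m².
Hydraulic gradient i = Δh / L = 3.04 / 1910 = 0.001592.
Darcy's law: Q = K · A · i = 0.2350 × 51330 × 0.001592 = 19.20 m³/day.

19.2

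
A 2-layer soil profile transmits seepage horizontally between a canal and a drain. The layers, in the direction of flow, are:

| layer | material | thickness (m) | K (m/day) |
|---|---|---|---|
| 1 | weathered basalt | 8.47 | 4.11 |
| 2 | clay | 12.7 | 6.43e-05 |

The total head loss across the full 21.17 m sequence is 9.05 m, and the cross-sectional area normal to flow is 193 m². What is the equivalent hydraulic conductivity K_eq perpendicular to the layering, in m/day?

0.000107

Flow is perpendicular to layering, so the layers act in series and the equivalent K is the thickness-weighted harmonic mean.
Total thickness L = 8.47 + 12.7 = 21.17 m.
Σ(b_i/K_i) = 8.47/4.11 + 12.7/6.43e-05 = 1.975e+05 d.
K_eq = L / Σ(b_i/K_i) = 21.17 / 1.975e+05 = 0.0001072 m/day.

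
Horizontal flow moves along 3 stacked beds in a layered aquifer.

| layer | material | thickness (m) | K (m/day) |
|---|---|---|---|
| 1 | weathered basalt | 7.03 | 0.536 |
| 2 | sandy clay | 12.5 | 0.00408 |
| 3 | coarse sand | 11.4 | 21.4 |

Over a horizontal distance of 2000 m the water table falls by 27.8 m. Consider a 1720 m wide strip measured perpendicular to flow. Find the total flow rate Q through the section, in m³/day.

Flow is parallel to layering, so each bed carries its own Darcy discharge and the transmissivities add.
Σ(K_i·b_i) = 0.536×7.03 + 0.00408×12.5 + 21.4×11.4 = 247.8 m²/day.
Hydraulic gradient i = Δh / L = 27.8 / 2000 = 0.01390.
Q = Σ(K_i·b_i) · W · i = 247.8 × 1720 × 0.01390 = 5924 m³/day.

5920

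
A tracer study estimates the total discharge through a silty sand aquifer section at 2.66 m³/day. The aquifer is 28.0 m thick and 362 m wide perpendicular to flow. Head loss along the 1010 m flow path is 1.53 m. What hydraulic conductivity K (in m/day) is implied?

Cross-sectional area A = 362 × 28.0 = 10136 m².
Hydraulic gradient i = Δh / L = 1.53 / 1010 = 0.001515.
From Q = K·A·i, K = Q / (A·i) = 2.66 / (10136 × 0.001515) = 0.1732 m/day.

0.173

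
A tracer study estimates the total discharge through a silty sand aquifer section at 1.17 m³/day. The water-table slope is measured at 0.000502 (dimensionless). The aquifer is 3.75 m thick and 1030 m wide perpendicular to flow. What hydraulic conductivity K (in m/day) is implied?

0.603

Cross-sectional area A = 1030 × 3.75 = 3862 m².
Hydraulic gradient i = 0.000502.
From Q = K·A·i, K = Q / (A·i) = 1.17 / (3862 × 0.0005020) = 0.6034 m/day.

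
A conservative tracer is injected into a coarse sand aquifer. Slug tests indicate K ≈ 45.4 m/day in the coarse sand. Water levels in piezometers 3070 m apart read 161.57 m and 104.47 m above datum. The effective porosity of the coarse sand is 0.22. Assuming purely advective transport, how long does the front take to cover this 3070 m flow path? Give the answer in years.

2.19

Hydraulic gradient i = (161.57 − 104.47) / 3070 = 57.1 / 3070 = 0.01860.
Darcy flux q = K · i = 45.40 × 0.01860 = 0.8444 m/day.
Seepage velocity v = q / n_e = 0.8444 / 0.22 = 3.838 m/day.
Travel time t = L / v = 3070 / 3.838 = 799.8 days = 2.190 years.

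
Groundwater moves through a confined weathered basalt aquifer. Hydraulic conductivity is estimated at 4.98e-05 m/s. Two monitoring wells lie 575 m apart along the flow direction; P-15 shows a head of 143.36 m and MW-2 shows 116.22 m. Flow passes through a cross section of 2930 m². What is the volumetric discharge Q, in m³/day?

Convert K: 4.98e-05 m/s × 86400 = 4.303 m/day.
Hydraulic gradient i = (143.36 − 116.22) / 575 = 27.14 / 575 = 0.04720.
Darcy's law: Q = K · A · i = 4.303 × 2930 × 0.04720 = 595.0 m³/day.

595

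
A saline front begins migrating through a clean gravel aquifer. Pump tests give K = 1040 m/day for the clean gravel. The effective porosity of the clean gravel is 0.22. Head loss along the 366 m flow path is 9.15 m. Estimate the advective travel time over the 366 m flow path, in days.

3.10

Hydraulic gradient i = Δh / L = 9.15 / 366 = 0.02500.
Darcy flux q = K · i = 1040 × 0.02500 = 26.00 m/day.
Seepage velocity v = q / n_e = 26.00 / 0.22 = 118.2 m/day.
Travel time t = L / v = 366 / 118.2 = 3.097 days.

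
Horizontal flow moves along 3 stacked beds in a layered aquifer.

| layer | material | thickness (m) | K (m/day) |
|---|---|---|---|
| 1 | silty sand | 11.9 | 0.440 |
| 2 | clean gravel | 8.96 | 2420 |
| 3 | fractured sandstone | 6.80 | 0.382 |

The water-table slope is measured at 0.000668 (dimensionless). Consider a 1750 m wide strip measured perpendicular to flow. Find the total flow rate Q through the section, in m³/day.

Flow is parallel to layering, so each bed carries its own Darcy discharge and the transmissivities add.
Σ(K_i·b_i) = 0.440×11.9 + 2420×8.96 + 0.382×6.80 = 21691 m²/day.
Hydraulic gradient i = 0.000668.
Q = Σ(K_i·b_i) · W · i = 21691 × 1750 × 0.0006680 = 25357 m³/day.

25400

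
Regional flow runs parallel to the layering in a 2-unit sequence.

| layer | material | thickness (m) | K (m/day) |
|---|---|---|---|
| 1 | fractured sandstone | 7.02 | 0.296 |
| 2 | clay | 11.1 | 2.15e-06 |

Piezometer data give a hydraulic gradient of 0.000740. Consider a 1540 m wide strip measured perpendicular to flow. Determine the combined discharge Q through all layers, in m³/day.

2.37

Flow is parallel to layering, so each bed carries its own Darcy discharge and the transmissivities add.
Σ(K_i·b_i) = 0.296×7.02 + 2.15e-06×11.1 = 2.078 m²/day.
Hydraulic gradient i = 0.000740.
Q = Σ(K_i·b_i) · W · i = 2.078 × 1540 × 0.0007400 = 2.368 m³/day.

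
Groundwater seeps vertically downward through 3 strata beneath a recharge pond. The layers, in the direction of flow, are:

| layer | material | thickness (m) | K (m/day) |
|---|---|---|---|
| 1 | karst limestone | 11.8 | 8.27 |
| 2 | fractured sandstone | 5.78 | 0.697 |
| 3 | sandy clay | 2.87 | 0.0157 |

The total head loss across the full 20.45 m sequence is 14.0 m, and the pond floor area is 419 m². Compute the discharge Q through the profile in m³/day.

Flow is perpendicular to layering, so the layers act in series and the equivalent K is the thickness-weighted harmonic mean.
Total thickness L = 11.8 + 5.78 + 2.87 = 20.45 m.
Σ(b_i/K_i) = 11.8/8.27 + 5.78/0.697 + 2.87/0.0157 = 192.5 d.
K_eq = L / Σ(b_i/K_i) = 20.45 / 192.5 = 0.1062 m/day.
Q = K_eq · A · (Δh/L) = 0.1062 × 419 × (14.0/20.45) = 30.47 m³/day.

30.5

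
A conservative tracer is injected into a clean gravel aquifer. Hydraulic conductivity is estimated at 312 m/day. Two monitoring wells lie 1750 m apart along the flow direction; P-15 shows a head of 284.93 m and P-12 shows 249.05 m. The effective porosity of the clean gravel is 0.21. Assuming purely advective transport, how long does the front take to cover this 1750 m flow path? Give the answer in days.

Hydraulic gradient i = (284.93 − 249.05) / 1750 = 35.88 / 1750 = 0.02050.
Darcy flux q = K · i = 312.0 × 0.02050 = 6.397 m/day.
Seepage velocity v = q / n_e = 6.397 / 0.21 = 30.46 m/day.
Travel time t = L / v = 1750 / 30.46 = 57.45 days.

57.4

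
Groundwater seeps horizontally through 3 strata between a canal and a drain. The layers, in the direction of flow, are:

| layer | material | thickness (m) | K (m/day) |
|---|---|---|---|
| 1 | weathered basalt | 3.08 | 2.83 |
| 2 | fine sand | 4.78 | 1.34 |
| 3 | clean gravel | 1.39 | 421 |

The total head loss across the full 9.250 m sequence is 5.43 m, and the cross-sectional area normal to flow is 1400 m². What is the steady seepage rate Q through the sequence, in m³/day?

1630

Flow is perpendicular to layering, so the layers act in series and the equivalent K is the thickness-weighted harmonic mean.
Total thickness L = 3.08 + 4.78 + 1.39 = 9.250 m.
Σ(b_i/K_i) = 3.08/2.83 + 4.78/1.34 + 1.39/421 = 4.659 d.
K_eq = L / Σ(b_i/K_i) = 9.250 / 4.659 = 1.985 m/day.
Q = K_eq · A · (Δh/L) = 1.985 × 1400 × (5.43/9.250) = 1632 m³/day.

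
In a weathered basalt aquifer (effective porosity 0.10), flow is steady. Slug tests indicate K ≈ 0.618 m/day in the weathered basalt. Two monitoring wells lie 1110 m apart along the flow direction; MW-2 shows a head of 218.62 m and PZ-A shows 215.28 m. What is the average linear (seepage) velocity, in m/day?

0.0186

Hydraulic gradient i = (218.62 − 215.28) / 1110 = 3.34 / 1110 = 0.003009.
Darcy flux q = K · i = 0.6180 × 0.003009 = 0.001860 m/day.
Seepage velocity v = q / n_e = 0.001860 / 0.10 = 0.01860 m/day.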